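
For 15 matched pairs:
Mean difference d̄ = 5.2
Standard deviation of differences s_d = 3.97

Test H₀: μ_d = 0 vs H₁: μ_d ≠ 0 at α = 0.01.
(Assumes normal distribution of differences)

df = n - 1 = 14
SE = s_d/√n = 3.97/√15 = 1.0250
t = d̄/SE = 5.2/1.0250 = 5.0732
Critical value: t_{0.005,14} = ±2.977
p-value ≈ 0.0002
Decision: reject H₀

Answer: t = 5.0732, reject H₀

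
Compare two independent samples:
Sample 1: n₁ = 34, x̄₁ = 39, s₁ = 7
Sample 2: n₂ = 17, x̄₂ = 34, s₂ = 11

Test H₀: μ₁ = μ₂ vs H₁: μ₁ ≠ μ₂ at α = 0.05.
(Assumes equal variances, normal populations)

Answer: t = 1.9768, fail to reject H₀

Derivation:
Pooled variance: s²_p = [33×7² + 16×11²]/(49) = 72.5102
s_p = 8.5153
SE = s_p×√(1/n₁ + 1/n₂) = 8.5153×√(1/34 + 1/17) = 2.5294
t = (x̄₁ - x̄₂)/SE = (39 - 34)/2.5294 = 1.9768
df = 49, t-critical = ±2.010
Decision: fail to reject H₀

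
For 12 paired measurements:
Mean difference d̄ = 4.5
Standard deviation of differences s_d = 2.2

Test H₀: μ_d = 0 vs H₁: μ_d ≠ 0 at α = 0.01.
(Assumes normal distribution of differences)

df = n - 1 = 11
SE = s_d/√n = 2.2/√12 = 0.6351
t = d̄/SE = 4.5/0.6351 = 7.0855
Critical value: t_{0.005,11} = ±3.106
p-value < 0.0001
Decision: reject H₀

Answer: t = 7.0855, reject H₀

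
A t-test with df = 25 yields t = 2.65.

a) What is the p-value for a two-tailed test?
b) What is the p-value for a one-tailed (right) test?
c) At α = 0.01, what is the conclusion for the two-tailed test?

Using t-distribution with df = 25:
a) Two-tailed: p = 2×P(T > 2.65) = 0.0138
b) One-tailed: p = P(T > 2.65) = 0.0069
c) 0.0138 ≥ 0.01, fail to reject H₀

Answer: a) 0.0138, b) 0.0069, c) fail to reject H₀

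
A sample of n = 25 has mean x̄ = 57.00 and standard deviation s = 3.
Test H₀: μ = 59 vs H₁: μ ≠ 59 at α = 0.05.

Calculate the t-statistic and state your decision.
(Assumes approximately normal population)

df = n - 1 = 24
SE = s/√n = 3/√25 = 0.6000
t = (x̄ - μ₀)/SE = (57.00 - 59)/0.6000 = -3.3333
Critical value: t_{0.025,24} = ±2.064
p-value ≈ 0.0028
Decision: reject H₀

Answer: t = -3.3333, reject H₀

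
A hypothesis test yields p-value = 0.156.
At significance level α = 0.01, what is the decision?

Compare p-value to α:
0.156 ≥ 0.01
Decision: fail to reject H₀

Answer: fail to reject H₀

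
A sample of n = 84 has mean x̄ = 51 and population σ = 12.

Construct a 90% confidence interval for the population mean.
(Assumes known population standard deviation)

Confidence level: 90%, α = 0.1
z_0.05 = 1.645
SE = σ/√n = 12/√84 = 1.3093
Margin of error = 1.645 × 1.3093 = 2.1538
CI: x̄ ± margin = 51 ± 2.1538
CI: (48.8462, 53.1538)

Answer: (48.8462, 53.1538)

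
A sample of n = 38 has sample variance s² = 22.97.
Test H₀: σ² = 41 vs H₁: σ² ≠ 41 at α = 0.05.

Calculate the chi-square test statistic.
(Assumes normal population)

Answer: χ² = 20.7290, reject H₀

Derivation:
df = n - 1 = 37
χ² = (n-1)s²/σ₀² = 37×22.97/41 = 20.7290
Critical values: χ²_{0.975,37} = 22.106, χ²_{0.025,37} = 55.668
Rejection region: χ² < 22.106 or χ² > 55.668
Decision: reject H₀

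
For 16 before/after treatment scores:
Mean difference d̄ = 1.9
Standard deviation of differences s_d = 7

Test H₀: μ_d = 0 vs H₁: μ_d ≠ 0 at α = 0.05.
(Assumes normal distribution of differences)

df = n - 1 = 15
SE = s_d/√n = 7/√16 = 1.7500
t = d̄/SE = 1.9/1.7500 = 1.0857
Critical value: t_{0.025,15} = ±2.131
p-value ≈ 0.2948
Decision: fail to reject H₀

Answer: t = 1.0857, fail to reject H₀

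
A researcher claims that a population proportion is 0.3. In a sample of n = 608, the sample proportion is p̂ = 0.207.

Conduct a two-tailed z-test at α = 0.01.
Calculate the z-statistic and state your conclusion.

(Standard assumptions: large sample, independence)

H₀: p = 0.3, H₁: p ≠ 0.3
Standard error: SE = √(p₀(1-p₀)/n) = √(0.3×0.7/608) = 0.018585
z-statistic: z = (p̂ - p₀)/SE = (0.207 - 0.3)/0.018585 = -5.0040
Critical value: z_0.005 = ±2.576
p-value < 0.0001
Decision: reject H₀ at α = 0.01

Answer: z = -5.0040, reject H₀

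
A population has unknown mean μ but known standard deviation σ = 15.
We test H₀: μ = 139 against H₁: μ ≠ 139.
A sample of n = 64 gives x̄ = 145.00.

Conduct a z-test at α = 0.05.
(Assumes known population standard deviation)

Answer: z = 3.2000, reject H₀

Derivation:
Standard error: SE = σ/√n = 15/√64 = 1.8750
z-statistic: z = (x̄ - μ₀)/SE = (145.00 - 139)/1.8750 = 3.2000
Critical value: ±1.960
p-value = 0.0014
Decision: reject H₀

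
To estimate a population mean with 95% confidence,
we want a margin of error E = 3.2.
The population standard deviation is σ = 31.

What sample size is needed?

Answer: n = 361

Derivation:
z_0.025 = 1.960
n = (z×σ/E)² = (1.960×31/3.2)²
n = 360.5252
Round up: n = 361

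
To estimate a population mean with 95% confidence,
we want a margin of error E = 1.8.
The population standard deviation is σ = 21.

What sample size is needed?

z_0.025 = 1.960
n = (z×σ/E)² = (1.960×21/1.8)²
n = 522.8844
Round up: n = 523

Answer: n = 523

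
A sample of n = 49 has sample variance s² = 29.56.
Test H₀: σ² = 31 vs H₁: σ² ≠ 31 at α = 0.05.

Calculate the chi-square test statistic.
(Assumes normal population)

df = n - 1 = 48
χ² = (n-1)s²/σ₀² = 48×29.56/31 = 45.7703
Critical values: χ²_{0.975,48} = 30.755, χ²_{0.025,48} = 69.023
Rejection region: χ² < 30.755 or χ² > 69.023
Decision: fail to reject H₀

Answer: χ² = 45.7703, fail to reject H₀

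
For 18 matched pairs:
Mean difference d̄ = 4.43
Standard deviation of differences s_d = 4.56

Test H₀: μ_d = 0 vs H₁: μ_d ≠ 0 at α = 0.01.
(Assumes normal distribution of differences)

Answer: t = 4.1217, reject H₀

Derivation:
df = n - 1 = 17
SE = s_d/√n = 4.56/√18 = 1.0748
t = d̄/SE = 4.43/1.0748 = 4.1217
Critical value: t_{0.005,17} = ±2.898
p-value ≈ 0.0007
Decision: reject H₀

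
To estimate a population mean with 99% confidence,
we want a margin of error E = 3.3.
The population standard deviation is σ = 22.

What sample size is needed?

Answer: n = 295

Derivation:
z_0.005 = 2.576
n = (z×σ/E)² = (2.576×22/3.3)²
n = 294.9234
Round up: n = 295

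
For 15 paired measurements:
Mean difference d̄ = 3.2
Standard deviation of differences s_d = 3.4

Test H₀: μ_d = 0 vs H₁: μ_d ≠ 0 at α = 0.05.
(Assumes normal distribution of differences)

Answer: t = 3.6451, reject H₀

Derivation:
df = n - 1 = 14
SE = s_d/√n = 3.4/√15 = 0.8779
t = d̄/SE = 3.2/0.8779 = 3.6451
Critical value: t_{0.025,14} = ±2.145
p-value ≈ 0.0027
Decision: reject H₀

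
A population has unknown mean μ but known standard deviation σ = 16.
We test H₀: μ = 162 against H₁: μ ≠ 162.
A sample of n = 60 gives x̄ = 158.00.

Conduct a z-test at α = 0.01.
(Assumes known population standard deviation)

Standard error: SE = σ/√n = 16/√60 = 2.0656
z-statistic: z = (x̄ - μ₀)/SE = (158.00 - 162)/2.0656 = -1.9365
Critical value: ±2.576
p-value = 0.0528
Decision: fail to reject H₀

Answer: z = -1.9365, fail to reject H₀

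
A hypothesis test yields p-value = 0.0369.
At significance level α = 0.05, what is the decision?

Answer: reject H₀

Derivation:
Compare p-value to α:
0.0369 < 0.05
Decision: reject H₀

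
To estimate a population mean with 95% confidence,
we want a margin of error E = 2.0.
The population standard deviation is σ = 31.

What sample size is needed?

z_0.025 = 1.960
n = (z×σ/E)² = (1.960×31/2.0)²
n = 922.9444
Round up: n = 923

Answer: n = 923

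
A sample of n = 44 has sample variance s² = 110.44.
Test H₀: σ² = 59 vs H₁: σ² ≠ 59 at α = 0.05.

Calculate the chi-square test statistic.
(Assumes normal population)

Answer: χ² = 80.4902, reject H₀

Derivation:
df = n - 1 = 43
χ² = (n-1)s²/σ₀² = 43×110.44/59 = 80.4902
Critical values: χ²_{0.975,43} = 26.785, χ²_{0.025,43} = 62.990
Rejection region: χ² < 26.785 or χ² > 62.990
Decision: reject H₀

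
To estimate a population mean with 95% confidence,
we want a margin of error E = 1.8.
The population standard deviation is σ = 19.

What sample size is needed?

z_0.025 = 1.960
n = (z×σ/E)² = (1.960×19/1.8)²
n = 428.0301
Round up: n = 429

Answer: n = 429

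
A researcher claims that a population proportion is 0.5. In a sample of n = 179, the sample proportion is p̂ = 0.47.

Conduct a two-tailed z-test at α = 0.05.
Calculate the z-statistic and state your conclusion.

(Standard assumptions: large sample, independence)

Answer: z = -0.8027, fail to reject H₀

Derivation:
H₀: p = 0.5, H₁: p ≠ 0.5
Standard error: SE = √(p₀(1-p₀)/n) = √(0.5×0.5/179) = 0.037372
z-statistic: z = (p̂ - p₀)/SE = (0.47 - 0.5)/0.037372 = -0.8027
Critical value: z_0.025 = ±1.960
p-value = 0.4221
Decision: fail to reject H₀ at α = 0.05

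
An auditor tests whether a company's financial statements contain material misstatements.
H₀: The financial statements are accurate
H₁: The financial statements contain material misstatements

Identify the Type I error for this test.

Answer: Concluding the statements are misstated when they are actually accurate

Derivation:
A Type I error (probability α) occurs when we reject a true H₀.
A Type II error (probability β) occurs when we fail to reject a false H₀.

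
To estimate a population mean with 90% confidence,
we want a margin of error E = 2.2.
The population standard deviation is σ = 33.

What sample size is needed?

Answer: n = 609

Derivation:
z_0.05 = 1.645
n = (z×σ/E)² = (1.645×33/2.2)²
n = 608.8556
Round up: n = 609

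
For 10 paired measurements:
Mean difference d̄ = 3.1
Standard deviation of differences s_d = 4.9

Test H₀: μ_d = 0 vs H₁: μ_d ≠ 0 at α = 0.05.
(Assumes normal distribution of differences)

Answer: t = 2.0006, fail to reject H₀

Derivation:
df = n - 1 = 9
SE = s_d/√n = 4.9/√10 = 1.5495
t = d̄/SE = 3.1/1.5495 = 2.0006
Critical value: t_{0.025,9} = ±2.262
p-value ≈ 0.0765
Decision: fail to reject H₀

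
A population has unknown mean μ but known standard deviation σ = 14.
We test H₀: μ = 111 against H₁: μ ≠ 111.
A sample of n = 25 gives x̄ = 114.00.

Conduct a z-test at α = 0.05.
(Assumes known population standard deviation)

Answer: z = 1.0714, fail to reject H₀

Derivation:
Standard error: SE = σ/√n = 14/√25 = 2.8000
z-statistic: z = (x̄ - μ₀)/SE = (114.00 - 111)/2.8000 = 1.0714
Critical value: ±1.960
p-value = 0.2840
Decision: fail to reject H₀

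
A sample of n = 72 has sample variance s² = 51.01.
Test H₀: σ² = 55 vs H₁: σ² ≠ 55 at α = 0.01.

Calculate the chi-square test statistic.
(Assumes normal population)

Answer: χ² = 65.8493, fail to reject H₀

Derivation:
df = n - 1 = 71
χ² = (n-1)s²/σ₀² = 71×51.01/55 = 65.8493
Critical values: χ²_{0.995,71} = 44.058, χ²_{0.005,71} = 105.432
Rejection region: χ² < 44.058 or χ² > 105.432
Decision: fail to reject H₀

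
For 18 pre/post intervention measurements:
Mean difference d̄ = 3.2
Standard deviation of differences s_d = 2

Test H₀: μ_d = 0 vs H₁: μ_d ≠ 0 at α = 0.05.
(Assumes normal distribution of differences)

df = n - 1 = 17
SE = s_d/√n = 2/√18 = 0.4714
t = d̄/SE = 3.2/0.4714 = 6.7883
Critical value: t_{0.025,17} = ±2.110
p-value < 0.0001
Decision: reject H₀

Answer: t = 6.7883, reject H₀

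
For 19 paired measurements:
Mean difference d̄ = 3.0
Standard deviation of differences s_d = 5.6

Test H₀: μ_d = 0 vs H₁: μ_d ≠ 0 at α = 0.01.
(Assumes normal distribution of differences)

df = n - 1 = 18
SE = s_d/√n = 5.6/√19 = 1.2847
t = d̄/SE = 3.0/1.2847 = 2.3352
Critical value: t_{0.005,18} = ±2.878
p-value ≈ 0.0313
Decision: fail to reject H₀

Answer: t = 2.3352, fail to reject H₀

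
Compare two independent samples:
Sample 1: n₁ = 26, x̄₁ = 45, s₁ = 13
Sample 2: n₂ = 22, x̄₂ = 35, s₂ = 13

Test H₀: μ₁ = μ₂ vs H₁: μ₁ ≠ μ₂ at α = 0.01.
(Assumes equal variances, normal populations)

Pooled variance: s²_p = [25×13² + 21×13²]/(46) = 169.0000
s_p = 13.0000
SE = s_p×√(1/n₁ + 1/n₂) = 13.0000×√(1/26 + 1/22) = 3.7659
t = (x̄₁ - x̄₂)/SE = (45 - 35)/3.7659 = 2.6554
df = 46, t-critical = ±2.687
Decision: fail to reject H₀

Answer: t = 2.6554, fail to reject H₀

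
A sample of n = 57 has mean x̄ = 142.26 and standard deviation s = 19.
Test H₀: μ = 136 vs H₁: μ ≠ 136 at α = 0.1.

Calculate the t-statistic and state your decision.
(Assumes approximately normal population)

df = n - 1 = 56
SE = s/√n = 19/√57 = 2.5166
t = (x̄ - μ₀)/SE = (142.26 - 136)/2.5166 = 2.4875
Critical value: t_{0.05,56} = ±1.673
p-value ≈ 0.0159
Decision: reject H₀

Answer: t = 2.4875, reject H₀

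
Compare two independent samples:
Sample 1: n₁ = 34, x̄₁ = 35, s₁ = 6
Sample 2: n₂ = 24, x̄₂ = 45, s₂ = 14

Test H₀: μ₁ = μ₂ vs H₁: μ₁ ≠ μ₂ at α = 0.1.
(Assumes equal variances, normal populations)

Pooled variance: s²_p = [33×6² + 23×14²]/(56) = 101.7143
s_p = 10.0854
SE = s_p×√(1/n₁ + 1/n₂) = 10.0854×√(1/34 + 1/24) = 2.6888
t = (x̄₁ - x̄₂)/SE = (35 - 45)/2.6888 = -3.7191
df = 56, t-critical = ±1.673
Decision: reject H₀

Answer: t = -3.7191, reject H₀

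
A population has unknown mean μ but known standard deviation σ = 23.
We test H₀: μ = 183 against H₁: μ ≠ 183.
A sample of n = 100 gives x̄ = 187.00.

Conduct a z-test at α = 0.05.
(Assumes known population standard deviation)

Answer: z = 1.7391, fail to reject H₀

Derivation:
Standard error: SE = σ/√n = 23/√100 = 2.3000
z-statistic: z = (x̄ - μ₀)/SE = (187.00 - 183)/2.3000 = 1.7391
Critical value: ±1.960
p-value = 0.0820
Decision: fail to reject H₀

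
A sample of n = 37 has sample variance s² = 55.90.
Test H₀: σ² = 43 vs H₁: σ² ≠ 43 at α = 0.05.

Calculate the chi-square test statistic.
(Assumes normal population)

df = n - 1 = 36
χ² = (n-1)s²/σ₀² = 36×55.90/43 = 46.8000
Critical values: χ²_{0.975,36} = 21.336, χ²_{0.025,36} = 54.437
Rejection region: χ² < 21.336 or χ² > 54.437
Decision: fail to reject H₀

Answer: χ² = 46.8000, fail to reject H₀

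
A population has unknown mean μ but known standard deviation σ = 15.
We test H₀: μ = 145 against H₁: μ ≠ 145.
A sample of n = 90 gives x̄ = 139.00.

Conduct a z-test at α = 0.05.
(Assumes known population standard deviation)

Answer: z = -3.7948, reject H₀

Derivation:
Standard error: SE = σ/√n = 15/√90 = 1.5811
z-statistic: z = (x̄ - μ₀)/SE = (139.00 - 145)/1.5811 = -3.7948
Critical value: ±1.960
p-value = 0.0001
Decision: reject H₀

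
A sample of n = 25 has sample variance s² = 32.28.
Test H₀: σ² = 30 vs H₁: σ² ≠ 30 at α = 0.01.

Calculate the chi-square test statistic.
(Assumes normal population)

Answer: χ² = 25.8240, fail to reject H₀

Derivation:
df = n - 1 = 24
χ² = (n-1)s²/σ₀² = 24×32.28/30 = 25.8240
Critical values: χ²_{0.995,24} = 9.886, χ²_{0.005,24} = 45.559
Rejection region: χ² < 9.886 or χ² > 45.559
Decision: fail to reject H₀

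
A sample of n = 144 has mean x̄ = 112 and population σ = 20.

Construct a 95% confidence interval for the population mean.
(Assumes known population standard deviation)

Answer: (108.7333, 115.2667)

Derivation:
Confidence level: 95%, α = 0.05
z_0.025 = 1.960
SE = σ/√n = 20/√144 = 1.6667
Margin of error = 1.960 × 1.6667 = 3.2667
CI: x̄ ± margin = 112 ± 3.2667
CI: (108.7333, 115.2667)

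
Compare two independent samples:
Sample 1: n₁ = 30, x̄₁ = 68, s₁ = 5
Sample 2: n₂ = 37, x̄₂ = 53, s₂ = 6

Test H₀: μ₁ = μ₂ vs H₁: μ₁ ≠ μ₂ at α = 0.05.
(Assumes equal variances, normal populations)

Pooled variance: s²_p = [29×5² + 36×6²]/(65) = 31.0923
s_p = 5.5760
SE = s_p×√(1/n₁ + 1/n₂) = 5.5760×√(1/30 + 1/37) = 1.3699
t = (x̄₁ - x̄₂)/SE = (68 - 53)/1.3699 = 10.9497
df = 65, t-critical = ±1.997
Decision: reject H₀

Answer: t = 10.9497, reject H₀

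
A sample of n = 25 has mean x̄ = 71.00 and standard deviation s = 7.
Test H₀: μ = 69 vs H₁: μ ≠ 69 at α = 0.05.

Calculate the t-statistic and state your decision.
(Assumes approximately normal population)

df = n - 1 = 24
SE = s/√n = 7/√25 = 1.4000
t = (x̄ - μ₀)/SE = (71.00 - 69)/1.4000 = 1.4286
Critical value: t_{0.025,24} = ±2.064
p-value ≈ 0.1660
Decision: fail to reject H₀

Answer: t = 1.4286, fail to reject H₀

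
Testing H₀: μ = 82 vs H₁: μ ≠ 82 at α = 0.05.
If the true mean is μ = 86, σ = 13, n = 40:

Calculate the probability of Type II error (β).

Answer: β ≈ 0.5055

Derivation:
SE = σ/√n = 13/√40 = 2.0555
Critical values: μ₀ ± z_0.025×SE = 82 ± 1.960×2.0555
Acceptance region: (77.9712, 86.0288)
Under H₁ (μ = 86): z_high = (86.0288 - 86)/2.0555 = 0.0140, z_low = (77.9712 - 86)/2.0555 = -3.9060
β = P(not reject | H₁) = Φ(0.0140) - Φ(-3.9060) ≈ 0.5055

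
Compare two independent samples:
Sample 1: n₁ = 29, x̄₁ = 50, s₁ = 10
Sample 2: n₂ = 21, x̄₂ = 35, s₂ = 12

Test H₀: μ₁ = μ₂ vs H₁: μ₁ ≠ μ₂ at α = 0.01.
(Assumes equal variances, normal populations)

Answer: t = 4.8125, reject H₀

Derivation:
Pooled variance: s²_p = [28×10² + 20×12²]/(48) = 118.3333
s_p = 10.8781
SE = s_p×√(1/n₁ + 1/n₂) = 10.8781×√(1/29 + 1/21) = 3.1169
t = (x̄₁ - x̄₂)/SE = (50 - 35)/3.1169 = 4.8125
df = 48, t-critical = ±2.682
Decision: reject H₀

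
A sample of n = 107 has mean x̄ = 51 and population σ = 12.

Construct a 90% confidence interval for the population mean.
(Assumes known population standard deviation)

Answer: (49.0916, 52.9084)

Derivation:
Confidence level: 90%, α = 0.1
z_0.05 = 1.645
SE = σ/√n = 12/√107 = 1.1601
Margin of error = 1.645 × 1.1601 = 1.9084
CI: x̄ ± margin = 51 ± 1.9084
CI: (49.0916, 52.9084)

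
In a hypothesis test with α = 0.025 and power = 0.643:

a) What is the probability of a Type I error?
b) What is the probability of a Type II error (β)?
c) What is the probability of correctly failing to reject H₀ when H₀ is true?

Answer: a) 0.025, b) 0.357, c) 0.975

Derivation:
a) Type I error probability = α = 0.025
b) Power = P(reject H₀ | H₁ true) = 1 - β = 0.643, so Type II error probability = β = 1 - Power = 0.357
c) P(fail to reject H₀ | H₀ true) = 1 - α = 0.975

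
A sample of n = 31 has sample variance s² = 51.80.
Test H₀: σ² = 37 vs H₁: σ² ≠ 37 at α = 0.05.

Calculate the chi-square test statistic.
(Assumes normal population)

df = n - 1 = 30
χ² = (n-1)s²/σ₀² = 30×51.80/37 = 42.0000
Critical values: χ²_{0.975,30} = 16.791, χ²_{0.025,30} = 46.979
Rejection region: χ² < 16.791 or χ² > 46.979
Decision: fail to reject H₀

Answer: χ² = 42.0000, fail to reject H₀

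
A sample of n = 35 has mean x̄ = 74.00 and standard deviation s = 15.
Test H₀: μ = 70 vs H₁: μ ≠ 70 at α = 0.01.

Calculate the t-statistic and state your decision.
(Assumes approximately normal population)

df = n - 1 = 34
SE = s/√n = 15/√35 = 2.5355
t = (x̄ - μ₀)/SE = (74.00 - 70)/2.5355 = 1.5776
Critical value: t_{0.005,34} = ±2.728
p-value ≈ 0.1239
Decision: fail to reject H₀

Answer: t = 1.5776, fail to reject H₀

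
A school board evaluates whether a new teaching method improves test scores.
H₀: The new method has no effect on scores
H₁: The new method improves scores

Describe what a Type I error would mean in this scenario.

Type I error: rejecting H₀ when it is actually true (false positive).
Type II error: failing to reject H₀ when H₁ is actually true (false negative).

Answer: Concluding the new method improves scores when it actually doesn't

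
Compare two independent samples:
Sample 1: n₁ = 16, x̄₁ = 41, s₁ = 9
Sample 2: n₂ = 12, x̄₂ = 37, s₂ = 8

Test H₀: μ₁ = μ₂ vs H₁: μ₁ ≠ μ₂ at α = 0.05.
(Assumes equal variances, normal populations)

Pooled variance: s²_p = [15×9² + 11×8²]/(26) = 73.8077
s_p = 8.5911
SE = s_p×√(1/n₁ + 1/n₂) = 8.5911×√(1/16 + 1/12) = 3.2808
t = (x̄₁ - x̄₂)/SE = (41 - 37)/3.2808 = 1.2192
df = 26, t-critical = ±2.056
Decision: fail to reject H₀

Answer: t = 1.2192, fail to reject H₀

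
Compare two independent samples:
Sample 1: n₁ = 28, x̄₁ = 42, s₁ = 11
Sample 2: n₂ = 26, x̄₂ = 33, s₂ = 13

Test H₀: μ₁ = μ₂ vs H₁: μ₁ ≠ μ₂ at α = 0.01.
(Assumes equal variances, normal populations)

Answer: t = 2.7531, reject H₀

Derivation:
Pooled variance: s²_p = [27×11² + 25×13²]/(52) = 144.0769
s_p = 12.0032
SE = s_p×√(1/n₁ + 1/n₂) = 12.0032×√(1/28 + 1/26) = 3.2691
t = (x̄₁ - x̄₂)/SE = (42 - 33)/3.2691 = 2.7531
df = 52, t-critical = ±2.674
Decision: reject H₀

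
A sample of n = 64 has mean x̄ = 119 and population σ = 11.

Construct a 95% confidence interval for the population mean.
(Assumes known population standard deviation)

Answer: (116.3050, 121.6950)

Derivation:
Confidence level: 95%, α = 0.05
z_0.025 = 1.960
SE = σ/√n = 11/√64 = 1.3750
Margin of error = 1.960 × 1.3750 = 2.6950
CI: x̄ ± margin = 119 ± 2.6950
CI: (116.3050, 121.6950)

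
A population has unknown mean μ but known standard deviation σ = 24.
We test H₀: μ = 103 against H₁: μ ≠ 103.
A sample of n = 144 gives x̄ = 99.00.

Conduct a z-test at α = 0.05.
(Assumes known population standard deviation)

Standard error: SE = σ/√n = 24/√144 = 2.0000
z-statistic: z = (x̄ - μ₀)/SE = (99.00 - 103)/2.0000 = -2.0000
Critical value: ±1.960
p-value = 0.0455
Decision: reject H₀

Answer: z = -2.0000, reject H₀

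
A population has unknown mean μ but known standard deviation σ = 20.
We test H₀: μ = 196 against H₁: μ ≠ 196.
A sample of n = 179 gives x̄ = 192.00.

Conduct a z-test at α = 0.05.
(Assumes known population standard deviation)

Answer: z = -2.6758, reject H₀

Derivation:
Standard error: SE = σ/√n = 20/√179 = 1.4949
z-statistic: z = (x̄ - μ₀)/SE = (192.00 - 196)/1.4949 = -2.6758
Critical value: ±1.960
p-value = 0.0075
Decision: reject H₀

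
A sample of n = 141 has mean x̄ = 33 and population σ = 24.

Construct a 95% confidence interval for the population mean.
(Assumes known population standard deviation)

Confidence level: 95%, α = 0.05
z_0.025 = 1.960
SE = σ/√n = 24/√141 = 2.0212
Margin of error = 1.960 × 2.0212 = 3.9616
CI: x̄ ± margin = 33 ± 3.9616
CI: (29.0384, 36.9616)

Answer: (29.0384, 36.9616)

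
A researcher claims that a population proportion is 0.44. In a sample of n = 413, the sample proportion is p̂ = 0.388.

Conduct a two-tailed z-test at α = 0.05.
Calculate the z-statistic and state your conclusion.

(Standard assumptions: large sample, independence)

Answer: z = -2.1289, reject H₀

Derivation:
H₀: p = 0.44, H₁: p ≠ 0.44
Standard error: SE = √(p₀(1-p₀)/n) = √(0.44×0.56/413) = 0.024426
z-statistic: z = (p̂ - p₀)/SE = (0.388 - 0.44)/0.024426 = -2.1289
Critical value: z_0.025 = ±1.960
p-value = 0.0333
Decision: reject H₀ at α = 0.05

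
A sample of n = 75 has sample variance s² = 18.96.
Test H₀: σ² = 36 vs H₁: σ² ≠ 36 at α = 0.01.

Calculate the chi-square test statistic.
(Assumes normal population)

Answer: χ² = 38.9733, reject H₀

Derivation:
df = n - 1 = 74
χ² = (n-1)s²/σ₀² = 74×18.96/36 = 38.9733
Critical values: χ²_{0.995,74} = 46.417, χ²_{0.005,74} = 109.074
Rejection region: χ² < 46.417 or χ² > 109.074
Decision: reject H₀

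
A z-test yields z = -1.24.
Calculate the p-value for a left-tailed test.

For z = -1.24:
p = P(Z < -1.24) = Φ(-1.24) = 0.1075

Answer: p-value ≈ 0.1075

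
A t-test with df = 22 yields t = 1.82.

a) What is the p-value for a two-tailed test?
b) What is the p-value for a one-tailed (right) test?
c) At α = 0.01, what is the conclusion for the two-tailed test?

Answer: a) 0.0824, b) 0.0412, c) fail to reject H₀

Derivation:
Using t-distribution with df = 22:
a) Two-tailed: p = 2×P(T > 1.82) = 0.0824
b) One-tailed: p = P(T > 1.82) = 0.0412
c) 0.0824 ≥ 0.01, fail to reject H₀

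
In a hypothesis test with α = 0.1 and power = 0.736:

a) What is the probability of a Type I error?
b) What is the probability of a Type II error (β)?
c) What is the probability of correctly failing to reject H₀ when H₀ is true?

a) Type I error probability = α = 0.1
b) Power = P(reject H₀ | H₁ true) = 1 - β = 0.736, so Type II error probability = β = 1 - Power = 0.264
c) P(fail to reject H₀ | H₀ true) = 1 - α = 0.9

Answer: a) 0.1, b) 0.264, c) 0.9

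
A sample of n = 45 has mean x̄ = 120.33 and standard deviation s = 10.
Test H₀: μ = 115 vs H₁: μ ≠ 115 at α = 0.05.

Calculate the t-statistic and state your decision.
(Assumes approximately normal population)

Answer: t = 3.5755, reject H₀

Derivation:
df = n - 1 = 44
SE = s/√n = 10/√45 = 1.4907
t = (x̄ - μ₀)/SE = (120.33 - 115)/1.4907 = 3.5755
Critical value: t_{0.025,44} = ±2.015
p-value ≈ 0.0009
Decision: reject H₀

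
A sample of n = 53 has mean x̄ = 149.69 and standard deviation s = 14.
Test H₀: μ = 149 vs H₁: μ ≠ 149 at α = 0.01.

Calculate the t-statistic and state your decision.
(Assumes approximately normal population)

Answer: t = 0.3588, fail to reject H₀

Derivation:
df = n - 1 = 52
SE = s/√n = 14/√53 = 1.9230
t = (x̄ - μ₀)/SE = (149.69 - 149)/1.9230 = 0.3588
Critical value: t_{0.005,52} = ±2.674
p-value ≈ 0.7212
Decision: fail to reject H₀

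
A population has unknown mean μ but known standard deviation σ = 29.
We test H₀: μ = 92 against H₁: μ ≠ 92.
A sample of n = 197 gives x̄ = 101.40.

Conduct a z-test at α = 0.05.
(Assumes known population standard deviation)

Answer: z = 4.5494, reject H₀

Derivation:
Standard error: SE = σ/√n = 29/√197 = 2.0662
z-statistic: z = (x̄ - μ₀)/SE = (101.40 - 92)/2.0662 = 4.5494
Critical value: ±1.960
p-value < 0.0001
Decision: reject H₀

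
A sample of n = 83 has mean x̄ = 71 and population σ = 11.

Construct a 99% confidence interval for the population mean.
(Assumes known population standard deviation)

Confidence level: 99%, α = 0.01
z_0.005 = 2.576
SE = σ/√n = 11/√83 = 1.2074
Margin of error = 2.576 × 1.2074 = 3.1103
CI: x̄ ± margin = 71 ± 3.1103
CI: (67.8897, 74.1103)

Answer: (67.8897, 74.1103)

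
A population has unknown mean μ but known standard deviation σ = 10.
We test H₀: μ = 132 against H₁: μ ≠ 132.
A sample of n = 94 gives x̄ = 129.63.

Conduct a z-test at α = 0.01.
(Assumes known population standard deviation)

Standard error: SE = σ/√n = 10/√94 = 1.0314
z-statistic: z = (x̄ - μ₀)/SE = (129.63 - 132)/1.0314 = -2.2978
Critical value: ±2.576
p-value = 0.0216
Decision: fail to reject H₀

Answer: z = -2.2978, fail to reject H₀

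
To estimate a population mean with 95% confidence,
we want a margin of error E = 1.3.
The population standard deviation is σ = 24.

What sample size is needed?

Answer: n = 1310

Derivation:
z_0.025 = 1.960
n = (z×σ/E)² = (1.960×24/1.3)²
n = 1309.3264
Round up: n = 1310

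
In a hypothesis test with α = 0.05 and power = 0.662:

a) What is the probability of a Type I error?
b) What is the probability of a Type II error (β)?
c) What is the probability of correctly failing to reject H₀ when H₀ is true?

Answer: a) 0.05, b) 0.338, c) 0.95

Derivation:
a) Type I error probability = α = 0.05
b) Power = P(reject H₀ | H₁ true) = 1 - β = 0.662, so Type II error probability = β = 1 - Power = 0.338
c) P(fail to reject H₀ | H₀ true) = 1 - α = 0.95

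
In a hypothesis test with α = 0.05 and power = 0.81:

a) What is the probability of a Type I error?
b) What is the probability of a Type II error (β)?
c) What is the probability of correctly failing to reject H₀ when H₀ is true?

Answer: a) 0.05, b) 0.19, c) 0.95

Derivation:
a) Type I error probability = α = 0.05
b) Power = P(reject H₀ | H₁ true) = 1 - β = 0.81, so Type II error probability = β = 1 - Power = 0.19
c) P(fail to reject H₀ | H₀ true) = 1 - α = 0.95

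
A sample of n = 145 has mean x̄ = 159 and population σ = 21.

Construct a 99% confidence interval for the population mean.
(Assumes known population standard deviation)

Answer: (154.5075, 163.4925)

Derivation:
Confidence level: 99%, α = 0.01
z_0.005 = 2.576
SE = σ/√n = 21/√145 = 1.7440
Margin of error = 2.576 × 1.7440 = 4.4925
CI: x̄ ± margin = 159 ± 4.4925
CI: (154.5075, 163.4925)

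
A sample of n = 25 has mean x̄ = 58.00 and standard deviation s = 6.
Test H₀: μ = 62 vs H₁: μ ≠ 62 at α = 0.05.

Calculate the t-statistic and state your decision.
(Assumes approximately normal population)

Answer: t = -3.3333, reject H₀

Derivation:
df = n - 1 = 24
SE = s/√n = 6/√25 = 1.2000
t = (x̄ - μ₀)/SE = (58.00 - 62)/1.2000 = -3.3333
Critical value: t_{0.025,24} = ±2.064
p-value ≈ 0.0028
Decision: reject H₀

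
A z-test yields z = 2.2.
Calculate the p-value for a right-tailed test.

Answer: p-value ≈ 0.0139

Derivation:
For z = 2.2:
p = P(Z > 2.2) = 1 - Φ(2.2) = 0.0139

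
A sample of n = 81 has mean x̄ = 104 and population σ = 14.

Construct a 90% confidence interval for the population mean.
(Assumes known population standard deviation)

Confidence level: 90%, α = 0.1
z_0.05 = 1.645
SE = σ/√n = 14/√81 = 1.5556
Margin of error = 1.645 × 1.5556 = 2.5590
CI: x̄ ± margin = 104 ± 2.5590
CI: (101.4410, 106.5590)

Answer: (101.4410, 106.5590)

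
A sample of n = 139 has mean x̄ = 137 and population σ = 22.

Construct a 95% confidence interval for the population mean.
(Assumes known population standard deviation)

Confidence level: 95%, α = 0.05
z_0.025 = 1.960
SE = σ/√n = 22/√139 = 1.8660
Margin of error = 1.960 × 1.8660 = 3.6574
CI: x̄ ± margin = 137 ± 3.6574
CI: (133.3426, 140.6574)

Answer: (133.3426, 140.6574)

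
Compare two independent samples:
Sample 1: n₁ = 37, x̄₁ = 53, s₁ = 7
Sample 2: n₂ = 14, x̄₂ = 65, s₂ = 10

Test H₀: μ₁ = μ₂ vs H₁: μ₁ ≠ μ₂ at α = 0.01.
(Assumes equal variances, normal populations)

Answer: t = -4.8364, reject H₀

Derivation:
Pooled variance: s²_p = [36×7² + 13×10²]/(49) = 62.5306
s_p = 7.9076
SE = s_p×√(1/n₁ + 1/n₂) = 7.9076×√(1/37 + 1/14) = 2.4812
t = (x̄₁ - x̄₂)/SE = (53 - 65)/2.4812 = -4.8364
df = 49, t-critical = ±2.680
Decision: reject H₀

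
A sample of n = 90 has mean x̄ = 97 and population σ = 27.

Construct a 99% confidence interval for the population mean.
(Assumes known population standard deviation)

Answer: (89.6687, 104.3313)

Derivation:
Confidence level: 99%, α = 0.01
z_0.005 = 2.576
SE = σ/√n = 27/√90 = 2.8460
Margin of error = 2.576 × 2.8460 = 7.3313
CI: x̄ ± margin = 97 ± 7.3313
CI: (89.6687, 104.3313)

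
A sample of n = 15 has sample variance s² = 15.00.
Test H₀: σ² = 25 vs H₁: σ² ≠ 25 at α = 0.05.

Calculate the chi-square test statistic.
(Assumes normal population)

df = n - 1 = 14
χ² = (n-1)s²/σ₀² = 14×15.00/25 = 8.4000
Critical values: χ²_{0.975,14} = 5.629, χ²_{0.025,14} = 26.119
Rejection region: χ² < 5.629 or χ² > 26.119
Decision: fail to reject H₀

Answer: χ² = 8.4000, fail to reject H₀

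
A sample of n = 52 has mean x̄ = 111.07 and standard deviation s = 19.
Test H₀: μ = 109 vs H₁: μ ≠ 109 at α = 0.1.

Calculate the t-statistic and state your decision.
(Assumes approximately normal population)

Answer: t = 0.7856, fail to reject H₀

Derivation:
df = n - 1 = 51
SE = s/√n = 19/√52 = 2.6348
t = (x̄ - μ₀)/SE = (111.07 - 109)/2.6348 = 0.7856
Critical value: t_{0.05,51} = ±1.675
p-value ≈ 0.4357
Decision: fail to reject H₀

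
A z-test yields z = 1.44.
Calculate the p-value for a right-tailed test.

For z = 1.44:
p = P(Z > 1.44) = 1 - Φ(1.44) = 0.0749

Answer: p-value ≈ 0.0749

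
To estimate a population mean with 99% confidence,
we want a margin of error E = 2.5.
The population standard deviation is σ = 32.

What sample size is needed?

Answer: n = 1088

Derivation:
z_0.005 = 2.576
n = (z×σ/E)² = (2.576×32/2.5)²
n = 1087.2055
Round up: n = 1088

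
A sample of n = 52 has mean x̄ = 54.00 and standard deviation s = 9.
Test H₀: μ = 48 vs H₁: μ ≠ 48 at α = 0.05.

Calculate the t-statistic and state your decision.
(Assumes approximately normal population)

Answer: t = 4.8073, reject H₀

Derivation:
df = n - 1 = 51
SE = s/√n = 9/√52 = 1.2481
t = (x̄ - μ₀)/SE = (54.00 - 48)/1.2481 = 4.8073
Critical value: t_{0.025,51} = ±2.008
p-value < 0.0001
Decision: reject H₀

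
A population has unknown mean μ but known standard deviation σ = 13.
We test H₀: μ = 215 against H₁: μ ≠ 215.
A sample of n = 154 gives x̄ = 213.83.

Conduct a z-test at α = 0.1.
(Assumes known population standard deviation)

Answer: z = -1.1168, fail to reject H₀

Derivation:
Standard error: SE = σ/√n = 13/√154 = 1.0476
z-statistic: z = (x̄ - μ₀)/SE = (213.83 - 215)/1.0476 = -1.1168
Critical value: ±1.645
p-value = 0.2641
Decision: fail to reject H₀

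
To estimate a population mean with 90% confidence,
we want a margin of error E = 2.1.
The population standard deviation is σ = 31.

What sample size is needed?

z_0.05 = 1.645
n = (z×σ/E)² = (1.645×31/2.1)²
n = 589.6803
Round up: n = 590

Answer: n = 590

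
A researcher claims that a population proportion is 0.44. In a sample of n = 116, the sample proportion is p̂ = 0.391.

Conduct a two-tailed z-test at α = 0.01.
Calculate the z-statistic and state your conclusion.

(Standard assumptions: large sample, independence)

Answer: z = -1.0632, fail to reject H₀

Derivation:
H₀: p = 0.44, H₁: p ≠ 0.44
Standard error: SE = √(p₀(1-p₀)/n) = √(0.44×0.56/116) = 0.046088
z-statistic: z = (p̂ - p₀)/SE = (0.391 - 0.44)/0.046088 = -1.0632
Critical value: z_0.005 = ±2.576
p-value = 0.2877
Decision: fail to reject H₀ at α = 0.01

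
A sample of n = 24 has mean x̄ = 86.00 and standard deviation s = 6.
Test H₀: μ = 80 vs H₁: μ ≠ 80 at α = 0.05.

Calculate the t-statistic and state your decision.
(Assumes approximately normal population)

Answer: t = 4.8992, reject H₀

Derivation:
df = n - 1 = 23
SE = s/√n = 6/√24 = 1.2247
t = (x̄ - μ₀)/SE = (86.00 - 80)/1.2247 = 4.8992
Critical value: t_{0.025,23} = ±2.069
p-value ≈ 0.0001
Decision: reject H₀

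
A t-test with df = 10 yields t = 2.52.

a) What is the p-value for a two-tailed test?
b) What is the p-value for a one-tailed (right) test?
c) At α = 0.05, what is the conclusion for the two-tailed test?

Answer: a) 0.0304, b) 0.0152, c) reject H₀

Derivation:
Using t-distribution with df = 10:
a) Two-tailed: p = 2×P(T > 2.52) = 0.0304
b) One-tailed: p = P(T > 2.52) = 0.0152
c) 0.0304 < 0.05, reject H₀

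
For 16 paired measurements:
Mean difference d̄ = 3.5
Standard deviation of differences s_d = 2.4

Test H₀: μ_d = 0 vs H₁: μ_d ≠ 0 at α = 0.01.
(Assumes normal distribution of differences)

Answer: t = 5.8333, reject H₀

Derivation:
df = n - 1 = 15
SE = s_d/√n = 2.4/√16 = 0.6000
t = d̄/SE = 3.5/0.6000 = 5.8333
Critical value: t_{0.005,15} = ±2.947
p-value < 0.0001
Decision: reject H₀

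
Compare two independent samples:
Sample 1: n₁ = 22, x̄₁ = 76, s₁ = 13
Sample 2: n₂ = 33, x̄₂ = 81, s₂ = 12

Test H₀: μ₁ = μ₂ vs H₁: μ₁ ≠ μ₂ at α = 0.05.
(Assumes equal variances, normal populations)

Answer: t = -1.4643, fail to reject H₀

Derivation:
Pooled variance: s²_p = [21×13² + 32×12²]/(53) = 153.9057
s_p = 12.4059
SE = s_p×√(1/n₁ + 1/n₂) = 12.4059×√(1/22 + 1/33) = 3.4146
t = (x̄₁ - x̄₂)/SE = (76 - 81)/3.4146 = -1.4643
df = 53, t-critical = ±2.006
Decision: fail to reject H₀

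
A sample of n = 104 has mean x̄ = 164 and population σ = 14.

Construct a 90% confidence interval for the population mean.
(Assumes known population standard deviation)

Confidence level: 90%, α = 0.1
z_0.05 = 1.645
SE = σ/√n = 14/√104 = 1.3728
Margin of error = 1.645 × 1.3728 = 2.2583
CI: x̄ ± margin = 164 ± 2.2583
CI: (161.7417, 166.2583)

Answer: (161.7417, 166.2583)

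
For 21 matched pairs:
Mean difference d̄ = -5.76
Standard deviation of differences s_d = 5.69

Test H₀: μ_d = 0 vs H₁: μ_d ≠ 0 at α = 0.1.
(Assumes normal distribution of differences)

Answer: t = -4.6388, reject H₀

Derivation:
df = n - 1 = 20
SE = s_d/√n = 5.69/√21 = 1.2417
t = d̄/SE = -5.76/1.2417 = -4.6388
Critical value: t_{0.05,20} = ±1.725
p-value ≈ 0.0002
Decision: reject H₀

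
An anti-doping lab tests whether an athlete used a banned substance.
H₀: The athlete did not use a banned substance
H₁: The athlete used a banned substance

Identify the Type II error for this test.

A Type I error (probability α) occurs when we reject a true H₀.
A Type II error (probability β) occurs when we fail to reject a false H₀.

Answer: Failing to detect doping in an athlete who used a banned substance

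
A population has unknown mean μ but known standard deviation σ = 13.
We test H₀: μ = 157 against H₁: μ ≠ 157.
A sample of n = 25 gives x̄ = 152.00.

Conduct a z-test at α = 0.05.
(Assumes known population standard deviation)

Standard error: SE = σ/√n = 13/√25 = 2.6000
z-statistic: z = (x̄ - μ₀)/SE = (152.00 - 157)/2.6000 = -1.9231
Critical value: ±1.960
p-value = 0.0545
Decision: fail to reject H₀

Answer: z = -1.9231, fail to reject H₀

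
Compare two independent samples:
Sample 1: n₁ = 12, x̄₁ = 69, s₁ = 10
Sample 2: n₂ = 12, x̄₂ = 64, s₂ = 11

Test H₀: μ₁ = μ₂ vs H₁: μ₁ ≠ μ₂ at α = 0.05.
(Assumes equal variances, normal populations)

Answer: t = 1.1651, fail to reject H₀

Derivation:
Pooled variance: s²_p = [11×10² + 11×11²]/(22) = 110.5000
s_p = 10.5119
SE = s_p×√(1/n₁ + 1/n₂) = 10.5119×√(1/12 + 1/12) = 4.2915
t = (x̄₁ - x̄₂)/SE = (69 - 64)/4.2915 = 1.1651
df = 22, t-critical = ±2.074
Decision: fail to reject H₀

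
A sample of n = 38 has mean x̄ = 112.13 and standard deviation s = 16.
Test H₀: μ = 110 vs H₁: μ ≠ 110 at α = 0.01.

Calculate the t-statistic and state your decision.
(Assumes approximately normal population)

Answer: t = 0.8207, fail to reject H₀

Derivation:
df = n - 1 = 37
SE = s/√n = 16/√38 = 2.5955
t = (x̄ - μ₀)/SE = (112.13 - 110)/2.5955 = 0.8207
Critical value: t_{0.005,37} = ±2.715
p-value ≈ 0.4171
Decision: fail to reject H₀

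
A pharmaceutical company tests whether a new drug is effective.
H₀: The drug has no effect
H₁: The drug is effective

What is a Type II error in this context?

A Type I error (probability α) occurs when we reject a true H₀.
A Type II error (probability β) occurs when we fail to reject a false H₀.

Answer: Failing to detect the drug's effect when it actually works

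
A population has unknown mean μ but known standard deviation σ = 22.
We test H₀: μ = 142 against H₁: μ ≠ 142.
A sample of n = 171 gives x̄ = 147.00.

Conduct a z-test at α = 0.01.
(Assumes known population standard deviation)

Standard error: SE = σ/√n = 22/√171 = 1.6824
z-statistic: z = (x̄ - μ₀)/SE = (147.00 - 142)/1.6824 = 2.9719
Critical value: ±2.576
p-value = 0.0030
Decision: reject H₀

Answer: z = 2.9719, reject H₀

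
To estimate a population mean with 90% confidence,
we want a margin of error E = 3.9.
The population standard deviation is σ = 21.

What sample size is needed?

Answer: n = 79

Derivation:
z_0.05 = 1.645
n = (z×σ/E)² = (1.645×21/3.9)²
n = 78.4587
Round up: n = 79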